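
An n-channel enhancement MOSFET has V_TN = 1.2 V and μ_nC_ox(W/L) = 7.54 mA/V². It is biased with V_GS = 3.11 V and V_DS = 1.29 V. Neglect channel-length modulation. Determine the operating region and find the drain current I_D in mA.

Triode; I_D = 12.3 mA

V_ov = V_GS − V_TN = 3.11 − 1.2 = 1.91 V.
Since V_DS = 1.29 V < V_ov = 1.91 V, the device is in the triode region.
I_D = k_n [V_ov · V_DS − ½ V_DS²] = 7.54 × [1.91 × 1.29 − 0.5 × 1.29²] = 12.3 mA.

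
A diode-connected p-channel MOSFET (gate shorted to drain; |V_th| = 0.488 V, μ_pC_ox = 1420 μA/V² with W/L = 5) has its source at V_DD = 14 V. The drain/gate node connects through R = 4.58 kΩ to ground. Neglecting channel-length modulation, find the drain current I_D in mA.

With gate tied to drain, V_SG = V_SD ≥ V_SG − |V_th|, so the device is in saturation.
k_p = μ_pC_ox · (W/L) = 7.1 mA/V².
KCL at the drain: ½ k_p (V_SG − |V_th|)² = (V_DD − V_SG)/R.
Let x = V_SG − 0.488. Then 16.3 x² + x − 13.51 = 0, giving x = 0.881 V (positive root), so V_SG = 1.37 V.
I_D = (V_DD − V_SG)/R = (14 − 1.37) / 4.58 = 2.76 mA.

I_D = 2.76 mA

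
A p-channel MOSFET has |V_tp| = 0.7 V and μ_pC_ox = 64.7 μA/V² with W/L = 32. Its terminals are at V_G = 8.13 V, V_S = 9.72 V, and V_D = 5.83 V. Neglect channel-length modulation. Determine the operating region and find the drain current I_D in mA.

Saturation; I_D = 0.820 mA

V_SG = V_S − V_G = 9.72 − 8.13 = 1.59 V; V_SD = V_S − V_D = 9.72 − 5.83 = 3.89 V.
k_p = μ_pC_ox · (W/L) = 2.07 mA/V².
V_ov = V_SG − |V_tp| = 1.59 − 0.7 = 0.89 V.
Since V_SD = 3.89 V ≥ V_ov = 0.89 V, the device is in saturation.
I_D = ½ k_p V_ov² = 0.5 × 2.07 × 0.89² = 0.82 mA.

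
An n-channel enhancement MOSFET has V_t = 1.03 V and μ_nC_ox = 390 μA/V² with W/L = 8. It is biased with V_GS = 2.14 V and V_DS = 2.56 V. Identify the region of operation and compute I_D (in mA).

Saturation; I_D = 1.92 mA

k_n = μ_nC_ox · (W/L) = 3.12 mA/V².
V_ov = V_GS − V_t = 2.14 − 1.03 = 1.11 V.
Since V_DS = 2.56 V ≥ V_ov = 1.11 V, the device is in saturation.
I_D = ½ k_n V_ov² = 0.5 × 3.12 × 1.11² = 1.92 mA.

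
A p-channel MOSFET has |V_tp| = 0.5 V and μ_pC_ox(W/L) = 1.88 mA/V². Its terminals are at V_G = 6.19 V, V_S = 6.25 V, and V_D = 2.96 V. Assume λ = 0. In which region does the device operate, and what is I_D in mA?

V_SG = V_S − V_G = 6.25 − 6.19 = 0.06 V; V_SD = V_S − V_D = 6.25 − 2.96 = 3.29 V.
V_SG = 0.06 V < |V_tp| = 0.5 V, so the transistor is in cutoff.

Cutoff; I_D = 0 mA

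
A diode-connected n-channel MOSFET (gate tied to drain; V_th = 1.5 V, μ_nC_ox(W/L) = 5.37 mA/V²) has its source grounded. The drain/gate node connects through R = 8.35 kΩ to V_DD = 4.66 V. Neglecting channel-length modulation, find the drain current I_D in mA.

With gate tied to drain, V_GS = V_DS ≥ V_GS − V_th, so the device is in saturation.
KCL at the drain: ½ k_n (V_GS − V_th)² = (V_DD − V_GS)/R.
Let x = V_GS − 1.5. Then 22.4 x² + x − 3.16 = 0, giving x = 0.354 V (positive root), so V_GS = 1.85 V.
I_D = (V_DD − V_GS)/R = (4.66 − 1.85) / 8.35 = 0.336 mA.

I_D = 0.336 mA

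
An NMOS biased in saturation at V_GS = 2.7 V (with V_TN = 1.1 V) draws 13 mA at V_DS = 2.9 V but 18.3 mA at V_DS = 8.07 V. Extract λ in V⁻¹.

λ = 0.102 V⁻¹

With V_GS fixed, I_D ∝ (1 + λ V_DS) in saturation, so I_D2/I_D1 = (1 + λ V_DS2)/(1 + λ V_DS1).
18.3/13 = 1.408 = (1 + 8.07 λ)/(1 + 2.9 λ).
Solving: λ (I_D1 V_DS2 − I_D2 V_DS1) = I_D2 − I_D1, so λ = (18.3 − 13) / (13 × 8.07 − 18.3 × 2.9) = 5.3 / 51.8 = 0.102 V⁻¹.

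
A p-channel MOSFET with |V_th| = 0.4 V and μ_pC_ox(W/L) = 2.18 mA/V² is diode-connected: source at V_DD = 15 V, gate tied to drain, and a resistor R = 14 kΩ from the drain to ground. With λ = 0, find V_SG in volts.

With gate tied to drain, V_SG = V_SD ≥ V_SG − |V_th|, so the device is in saturation.
KCL at the drain: ½ k_p (V_SG − |V_th|)² = (V_DD − V_SG)/R.
Let x = V_SG − 0.4. Then 15.3 x² + x − 14.6 = 0, giving x = 0.946 V (positive root), so V_SG = 1.35 V.
I_D = (V_DD − V_SG)/R = (15 − 1.35) / 14 = 0.975 mA.

V_SG = 1.35 V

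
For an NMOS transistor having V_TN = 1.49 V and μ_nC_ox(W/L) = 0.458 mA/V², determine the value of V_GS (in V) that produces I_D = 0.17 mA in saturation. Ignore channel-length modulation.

V_GS = 2.35 V

In saturation I_D = ½ k_n (V_GS − V_TN)², so V_GS − V_TN = √(2 I_D / k_n) = √(2 × 0.17 / 0.458) = 0.862 V.
V_GS = 1.49 + 0.862 = 2.35 V.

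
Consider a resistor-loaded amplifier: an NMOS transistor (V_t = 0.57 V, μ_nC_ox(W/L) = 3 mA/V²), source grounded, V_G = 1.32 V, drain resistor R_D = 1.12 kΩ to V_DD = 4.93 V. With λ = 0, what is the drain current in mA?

I_D = 0.844 mA

V_GS = V_G = 1.32 V, so V_ov = 1.32 − 0.57 = 0.75 V.
Assume saturation: I_D = ½ k_n V_ov² = 0.5 × 3 × 0.75² = 0.844 mA, giving V_DS = V_DD − I_D R_D = 4.93 − 0.844 × 1.12 = 3.98 V.
V_DS = 3.98 V ≥ V_ov = 0.75 V, confirming saturation.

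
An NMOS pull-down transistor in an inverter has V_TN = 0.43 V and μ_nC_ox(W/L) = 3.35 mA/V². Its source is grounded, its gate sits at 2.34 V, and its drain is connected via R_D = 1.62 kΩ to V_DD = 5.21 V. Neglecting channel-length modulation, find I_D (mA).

V_GS = V_G = 2.34 V, so V_ov = 2.34 − 0.43 = 1.91 V.
Assume saturation: I_D = ½ k_n V_ov² = 0.5 × 3.35 × 1.91² = 6.11 mA, giving V_DS = V_DD − I_D R_D = 5.21 − 6.11 × 1.62 = -4.69 V.
But -4.69 V < V_ov = 1.91 V, so the device is actually in triode.
In triode I_D = k_n[V_ov V_DS − ½ V_DS²] and I_D = (V_DD − V_DS)/R_D. Equating: 2.71 V_DS² − 11.37 V_DS + 5.21 = 0, giving V_DS = 0.524 V (the root below V_ov).
I_D = (5.21 − 0.524) / 1.62 = 2.89 mA.

I_D = 2.89 mA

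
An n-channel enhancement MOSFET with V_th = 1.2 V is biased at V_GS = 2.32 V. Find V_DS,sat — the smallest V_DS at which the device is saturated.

V_DS,sat = 1.12 V

The boundary between triode and saturation is V_DS = V_GS − V_th = V_ov.
V_ov = 2.32 − 1.2 = 1.12 V.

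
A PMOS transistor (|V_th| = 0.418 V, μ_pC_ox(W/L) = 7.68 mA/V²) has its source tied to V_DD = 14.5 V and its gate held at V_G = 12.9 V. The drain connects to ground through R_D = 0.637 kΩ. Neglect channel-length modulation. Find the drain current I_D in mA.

V_SG = V_DD − V_G = 14.5 − 12.9 = 1.6 V, so V_ov = 1.6 − 0.418 = 1.18 V.
Assume saturation: I_D = ½ k_p V_ov² = 0.5 × 7.68 × 1.18² = 5.36 mA, giving V_SD = V_DD − I_D R_D = 14.5 − 5.36 × 0.637 = 11.1 V.
V_SD = 11.1 V ≥ V_ov = 1.18 V, confirming saturation.

I_D = 5.36 mA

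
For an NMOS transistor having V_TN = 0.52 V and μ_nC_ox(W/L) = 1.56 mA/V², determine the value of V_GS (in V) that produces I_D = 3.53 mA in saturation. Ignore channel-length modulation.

V_GS = 2.65 V

In saturation I_D = ½ k_n (V_GS − V_TN)², so V_GS − V_TN = √(2 I_D / k_n) = √(2 × 3.53 / 1.56) = 2.13 V.
V_GS = 0.52 + 2.13 = 2.65 V.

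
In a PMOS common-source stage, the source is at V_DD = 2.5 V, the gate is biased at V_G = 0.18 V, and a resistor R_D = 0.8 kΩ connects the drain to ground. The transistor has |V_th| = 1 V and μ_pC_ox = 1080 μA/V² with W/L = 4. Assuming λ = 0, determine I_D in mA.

V_SG = V_DD − V_G = 2.5 − 0.18 = 2.32 V, so V_ov = 2.32 − 1 = 1.32 V.
k_p = μ_pC_ox · (W/L) = 4.32 mA/V².
Assume saturation: I_D = ½ k_p V_ov² = 0.5 × 4.32 × 1.32² = 3.76 mA, giving V_SD = V_DD − I_D R_D = 2.5 − 3.76 × 0.8 = -0.511 V.
But -0.511 V < V_ov = 1.32 V, so the device is actually in triode.
In triode I_D = k_p[V_ov V_SD − ½ V_SD²] and I_D = (V_DD − V_SD)/R_D. Equating: 1.73 V_SD² − 5.562 V_SD + 2.5 = 0, giving V_SD = 0.54 V (the root below V_ov).
I_D = (2.5 − 0.54) / 0.8 = 2.45 mA.

I_D = 2.45 mA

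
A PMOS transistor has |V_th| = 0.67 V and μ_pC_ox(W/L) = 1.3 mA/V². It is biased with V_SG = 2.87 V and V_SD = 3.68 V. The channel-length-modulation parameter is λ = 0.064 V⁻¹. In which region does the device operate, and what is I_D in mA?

Saturation; I_D = 3.89 mA

V_ov = V_SG − |V_th| = 2.87 − 0.67 = 2.2 V.
Since V_SD = 3.68 V ≥ V_ov = 2.2 V, the device is in saturation.
I_D = ½ k_p V_ov² (1 + λ V_SD) = 0.5 × 1.3 × 2.2² × (1 + 0.064 × 3.68) = 3.89 mA.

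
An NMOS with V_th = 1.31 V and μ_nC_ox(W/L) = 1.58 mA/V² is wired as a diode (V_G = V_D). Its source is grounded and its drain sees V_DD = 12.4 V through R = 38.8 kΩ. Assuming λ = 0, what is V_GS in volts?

With gate tied to drain, V_GS = V_DS ≥ V_GS − V_th, so the device is in saturation.
KCL at the drain: ½ k_n (V_GS − V_th)² = (V_DD − V_GS)/R.
Let x = V_GS − 1.31. Then 30.7 x² + x − 11.09 = 0, giving x = 0.585 V (positive root), so V_GS = 1.9 V.
I_D = (V_DD − V_GS)/R = (12.4 − 1.9) / 38.8 = 0.271 mA.

V_GS = 1.90 V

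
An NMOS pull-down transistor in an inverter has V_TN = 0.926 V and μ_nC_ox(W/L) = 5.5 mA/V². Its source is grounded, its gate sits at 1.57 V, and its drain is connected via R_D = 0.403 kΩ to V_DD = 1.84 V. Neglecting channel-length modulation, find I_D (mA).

V_GS = V_G = 1.57 V, so V_ov = 1.57 − 0.926 = 0.644 V.
Assume saturation: I_D = ½ k_n V_ov² = 0.5 × 5.5 × 0.644² = 1.14 mA, giving V_DS = V_DD − I_D R_D = 1.84 − 1.14 × 0.403 = 1.38 V.
V_DS = 1.38 V ≥ V_ov = 0.644 V, confirming saturation.

I_D = 1.14 mA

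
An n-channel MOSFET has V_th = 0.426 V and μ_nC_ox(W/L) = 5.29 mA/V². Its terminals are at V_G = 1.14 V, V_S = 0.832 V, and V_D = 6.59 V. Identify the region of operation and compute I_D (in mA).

Cutoff; I_D = 0 mA

V_GS = V_G − V_S = 1.14 − 0.832 = 0.308 V; V_DS = V_D − V_S = 6.59 − 0.832 = 5.76 V.
V_GS = 0.308 V < V_th = 0.426 V, so the transistor is in cutoff.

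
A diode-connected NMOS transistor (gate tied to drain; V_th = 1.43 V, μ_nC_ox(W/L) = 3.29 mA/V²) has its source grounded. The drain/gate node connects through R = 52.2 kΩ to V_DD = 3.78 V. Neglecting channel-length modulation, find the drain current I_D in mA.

With gate tied to drain, V_GS = V_DS ≥ V_GS − V_th, so the device is in saturation.
KCL at the drain: ½ k_n (V_GS − V_th)² = (V_DD − V_GS)/R.
Let x = V_GS − 1.43. Then 85.9 x² + x − 2.35 = 0, giving x = 0.16 V (positive root), so V_GS = 1.59 V.
I_D = (V_DD − V_GS)/R = (3.78 − 1.59) / 52.2 = 0.042 mA.

I_D = 0.0420 mA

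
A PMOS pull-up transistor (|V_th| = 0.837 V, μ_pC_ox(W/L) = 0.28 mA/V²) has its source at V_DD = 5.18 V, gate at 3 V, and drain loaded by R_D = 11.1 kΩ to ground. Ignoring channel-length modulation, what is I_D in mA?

V_SG = V_DD − V_G = 5.18 − 3 = 2.18 V, so V_ov = 2.18 − 0.837 = 1.34 V.
Assume saturation: I_D = ½ k_p V_ov² = 0.5 × 0.28 × 1.34² = 0.253 mA, giving V_SD = V_DD − I_D R_D = 5.18 − 0.253 × 11.1 = 2.38 V.
V_SD = 2.38 V ≥ V_ov = 1.34 V, confirming saturation.

I_D = 0.253 mA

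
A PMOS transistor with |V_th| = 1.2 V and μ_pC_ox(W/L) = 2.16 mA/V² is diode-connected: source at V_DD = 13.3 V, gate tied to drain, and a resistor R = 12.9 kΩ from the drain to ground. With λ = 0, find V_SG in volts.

V_SG = 2.10 V

With gate tied to drain, V_SG = V_SD ≥ V_SG − |V_th|, so the device is in saturation.
KCL at the drain: ½ k_p (V_SG − |V_th|)² = (V_DD − V_SG)/R.
Let x = V_SG − 1.2. Then 13.9 x² + x − 12.1 = 0, giving x = 0.897 V (positive root), so V_SG = 2.1 V.
I_D = (V_DD − V_SG)/R = (13.3 − 2.1) / 12.9 = 0.868 mA.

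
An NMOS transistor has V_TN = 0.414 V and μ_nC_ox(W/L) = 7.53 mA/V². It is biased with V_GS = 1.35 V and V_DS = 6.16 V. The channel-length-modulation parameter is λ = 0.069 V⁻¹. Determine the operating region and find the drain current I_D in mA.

V_ov = V_GS − V_TN = 1.35 − 0.414 = 0.936 V.
Since V_DS = 6.16 V ≥ V_ov = 0.936 V, the device is in saturation.
I_D = ½ k_n V_ov² (1 + λ V_DS) = 0.5 × 7.53 × 0.936² × (1 + 0.069 × 6.16) = 4.7 mA.

Saturation; I_D = 4.70 mA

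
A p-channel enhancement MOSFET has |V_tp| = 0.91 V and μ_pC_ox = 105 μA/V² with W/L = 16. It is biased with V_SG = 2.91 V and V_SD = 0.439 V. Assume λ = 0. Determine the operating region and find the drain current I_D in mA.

k_p = μ_pC_ox · (W/L) = 1.68 mA/V².
V_ov = V_SG − |V_tp| = 2.91 − 0.91 = 2 V.
Since V_SD = 0.439 V < V_ov = 2 V, the device is in the triode region.
I_D = k_p [V_ov · V_SD − ½ V_SD²] = 1.68 × [2 × 0.439 − 0.5 × 0.439²] = 1.31 mA.

Triode; I_D = 1.31 mA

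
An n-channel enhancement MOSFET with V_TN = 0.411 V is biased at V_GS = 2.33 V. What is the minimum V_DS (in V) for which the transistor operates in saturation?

The boundary between triode and saturation is V_DS = V_GS − V_TN = V_ov.
V_ov = 2.33 − 0.411 = 1.92 V.

V_DS,sat = 1.92 V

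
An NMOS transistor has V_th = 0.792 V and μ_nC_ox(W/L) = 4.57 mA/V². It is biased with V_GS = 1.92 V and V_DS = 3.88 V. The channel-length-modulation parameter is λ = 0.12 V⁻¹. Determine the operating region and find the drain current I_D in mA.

V_ov = V_GS − V_th = 1.92 − 0.792 = 1.13 V.
Since V_DS = 3.88 V ≥ V_ov = 1.13 V, the device is in saturation.
I_D = ½ k_n V_ov² (1 + λ V_DS) = 0.5 × 4.57 × 1.13² × (1 + 0.12 × 3.88) = 4.26 mA.

Saturation; I_D = 4.26 mA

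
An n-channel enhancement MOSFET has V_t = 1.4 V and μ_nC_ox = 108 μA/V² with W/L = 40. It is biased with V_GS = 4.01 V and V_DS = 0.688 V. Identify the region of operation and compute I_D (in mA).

k_n = μ_nC_ox · (W/L) = 4.32 mA/V².
V_ov = V_GS − V_t = 4.01 − 1.4 = 2.61 V.
Since V_DS = 0.688 V < V_ov = 2.61 V, the device is in the triode region.
I_D = k_n [V_ov · V_DS − ½ V_DS²] = 4.32 × [2.61 × 0.688 − 0.5 × 0.688²] = 6.73 mA.

Triode; I_D = 6.73 mA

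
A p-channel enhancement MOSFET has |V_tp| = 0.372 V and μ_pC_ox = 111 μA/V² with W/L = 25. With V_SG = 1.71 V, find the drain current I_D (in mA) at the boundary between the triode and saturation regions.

At the boundary V_SD = V_ov = V_SG − |V_tp| = 1.71 − 0.372 = 1.34 V.
k_p = μ_pC_ox · (W/L) = 2.775 mA/V².
I_D = ½ k_p V_ov² = 0.5 × 2.775 × 1.34² = 2.48 mA.

I_D = 2.48 mA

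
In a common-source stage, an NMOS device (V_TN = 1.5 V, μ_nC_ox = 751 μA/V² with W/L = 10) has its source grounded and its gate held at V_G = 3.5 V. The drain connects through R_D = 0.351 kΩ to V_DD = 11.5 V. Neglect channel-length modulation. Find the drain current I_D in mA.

I_D = 15.0 mA

V_GS = V_G = 3.5 V, so V_ov = 3.5 − 1.5 = 2 V.
k_n = μ_nC_ox · (W/L) = 7.51 mA/V².
Assume saturation: I_D = ½ k_n V_ov² = 0.5 × 7.51 × 2² = 15 mA, giving V_DS = V_DD − I_D R_D = 11.5 − 15 × 0.351 = 6.23 V.
V_DS = 6.23 V ≥ V_ov = 2 V, confirming saturation.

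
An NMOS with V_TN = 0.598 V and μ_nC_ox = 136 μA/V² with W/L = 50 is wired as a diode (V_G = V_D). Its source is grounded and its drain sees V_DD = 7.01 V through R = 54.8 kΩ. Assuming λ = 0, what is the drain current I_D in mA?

With gate tied to drain, V_GS = V_DS ≥ V_GS − V_TN, so the device is in saturation.
k_n = μ_nC_ox · (W/L) = 6.8 mA/V².
KCL at the drain: ½ k_n (V_GS − V_TN)² = (V_DD − V_GS)/R.
Let x = V_GS − 0.598. Then 186 x² + x − 6.412 = 0, giving x = 0.183 V (positive root), so V_GS = 0.781 V.
I_D = (V_DD − V_GS)/R = (7.01 − 0.781) / 54.8 = 0.114 mA.

I_D = 0.114 mA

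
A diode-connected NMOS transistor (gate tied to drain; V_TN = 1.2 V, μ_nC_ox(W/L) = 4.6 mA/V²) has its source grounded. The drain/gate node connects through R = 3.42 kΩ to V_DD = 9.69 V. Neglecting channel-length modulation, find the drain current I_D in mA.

With gate tied to drain, V_GS = V_DS ≥ V_GS − V_TN, so the device is in saturation.
KCL at the drain: ½ k_n (V_GS − V_TN)² = (V_DD − V_GS)/R.
Let x = V_GS − 1.2. Then 7.87 x² + x − 8.49 = 0, giving x = 0.977 V (positive root), so V_GS = 2.18 V.
I_D = (V_DD − V_GS)/R = (9.69 − 2.18) / 3.42 = 2.2 mA.

I_D = 2.20 mA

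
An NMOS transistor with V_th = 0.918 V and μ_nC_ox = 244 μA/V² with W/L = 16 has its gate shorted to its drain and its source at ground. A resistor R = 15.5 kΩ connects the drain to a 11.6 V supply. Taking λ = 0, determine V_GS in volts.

With gate tied to drain, V_GS = V_DS ≥ V_GS − V_th, so the device is in saturation.
k_n = μ_nC_ox · (W/L) = 3.904 mA/V².
KCL at the drain: ½ k_n (V_GS − V_th)² = (V_DD − V_GS)/R.
Let x = V_GS − 0.918. Then 30.3 x² + x − 10.68 = 0, giving x = 0.578 V (positive root), so V_GS = 1.5 V.
I_D = (V_DD − V_GS)/R = (11.6 − 1.5) / 15.5 = 0.652 mA.

V_GS = 1.50 V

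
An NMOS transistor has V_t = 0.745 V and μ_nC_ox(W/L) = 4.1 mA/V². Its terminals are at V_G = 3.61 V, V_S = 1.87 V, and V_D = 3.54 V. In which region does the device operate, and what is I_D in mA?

Saturation; I_D = 2.03 mA

V_GS = V_G − V_S = 3.61 − 1.87 = 1.74 V; V_DS = V_D − V_S = 3.54 − 1.87 = 1.67 V.
V_ov = V_GS − V_t = 1.74 − 0.745 = 0.995 V.
Since V_DS = 1.67 V ≥ V_ov = 0.995 V, the device is in saturation.
I_D = ½ k_n V_ov² = 0.5 × 4.1 × 0.995² = 2.03 mA.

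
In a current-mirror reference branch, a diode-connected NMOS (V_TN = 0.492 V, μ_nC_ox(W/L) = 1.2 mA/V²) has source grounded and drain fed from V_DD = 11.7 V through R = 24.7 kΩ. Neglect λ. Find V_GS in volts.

V_GS = 1.33 V

With gate tied to drain, V_GS = V_DS ≥ V_GS − V_TN, so the device is in saturation.
KCL at the drain: ½ k_n (V_GS − V_TN)² = (V_DD − V_GS)/R.
Let x = V_GS − 0.492. Then 14.8 x² + x − 11.21 = 0, giving x = 0.837 V (positive root), so V_GS = 1.33 V.
I_D = (V_DD − V_GS)/R = (11.7 − 1.33) / 24.7 = 0.42 mA.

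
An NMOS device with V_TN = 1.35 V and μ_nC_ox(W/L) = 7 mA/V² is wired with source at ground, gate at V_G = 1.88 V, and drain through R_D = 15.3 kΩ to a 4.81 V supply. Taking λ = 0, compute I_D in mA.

V_GS = V_G = 1.88 V, so V_ov = 1.88 − 1.35 = 0.53 V.
Assume saturation: I_D = ½ k_n V_ov² = 0.5 × 7 × 0.53² = 0.983 mA, giving V_DS = V_DD − I_D R_D = 4.81 − 0.983 × 15.3 = -10.2 V.
But -10.2 V < V_ov = 0.53 V, so the device is actually in triode.
In triode I_D = k_n[V_ov V_DS − ½ V_DS²] and I_D = (V_DD − V_DS)/R_D. Equating: 53.6 V_DS² − 57.76 V_DS + 4.81 = 0, giving V_DS = 0.0909 V (the root below V_ov).
I_D = (4.81 − 0.0909) / 15.3 = 0.308 mA.

I_D = 0.308 mA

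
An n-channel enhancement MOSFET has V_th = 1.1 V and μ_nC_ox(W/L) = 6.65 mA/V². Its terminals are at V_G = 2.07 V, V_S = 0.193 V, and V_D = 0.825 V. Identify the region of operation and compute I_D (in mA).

V_GS = V_G − V_S = 2.07 − 0.193 = 1.88 V; V_DS = V_D − V_S = 0.825 − 0.193 = 0.632 V.
V_ov = V_GS − V_th = 1.88 − 1.1 = 0.777 V.
Since V_DS = 0.632 V < V_ov = 0.777 V, the device is in the triode region.
I_D = k_n [V_ov · V_DS − ½ V_DS²] = 6.65 × [0.777 × 0.632 − 0.5 × 0.632²] = 1.94 mA.

Triode; I_D = 1.94 mA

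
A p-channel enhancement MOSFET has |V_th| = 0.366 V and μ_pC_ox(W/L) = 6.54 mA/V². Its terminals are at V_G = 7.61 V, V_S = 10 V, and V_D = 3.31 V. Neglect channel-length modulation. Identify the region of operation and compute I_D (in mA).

V_SG = V_S − V_G = 10 − 7.61 = 2.39 V; V_SD = V_S − V_D = 10 − 3.31 = 6.69 V.
V_ov = V_SG − |V_th| = 2.39 − 0.366 = 2.02 V.
Since V_SD = 6.69 V ≥ V_ov = 2.02 V, the device is in saturation.
I_D = ½ k_p V_ov² = 0.5 × 6.54 × 2.02² = 13.4 mA.

Saturation; I_D = 13.4 mA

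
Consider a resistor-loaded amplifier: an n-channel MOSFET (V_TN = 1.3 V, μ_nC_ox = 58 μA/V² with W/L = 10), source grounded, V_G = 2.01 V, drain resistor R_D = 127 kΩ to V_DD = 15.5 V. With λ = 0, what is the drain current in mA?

V_GS = V_G = 2.01 V, so V_ov = 2.01 − 1.3 = 0.71 V.
k_n = μ_nC_ox · (W/L) = 0.58 mA/V².
Assume saturation: I_D = ½ k_n V_ov² = 0.5 × 0.58 × 0.71² = 0.146 mA, giving V_DS = V_DD − I_D R_D = 15.5 − 0.146 × 127 = -3.07 V.
But -3.07 V < V_ov = 0.71 V, so the device is actually in triode.
In triode I_D = k_n[V_ov V_DS − ½ V_DS²] and I_D = (V_DD − V_DS)/R_D. Equating: 36.8 V_DS² − 53.3 V_DS + 15.5 = 0, giving V_DS = 0.403 V (the root below V_ov).
I_D = (15.5 − 0.403) / 127 = 0.119 mA.

I_D = 0.119 mA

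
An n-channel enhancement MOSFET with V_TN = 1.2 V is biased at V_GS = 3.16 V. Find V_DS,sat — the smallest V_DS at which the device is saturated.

The boundary between triode and saturation is V_DS = V_GS − V_TN = V_ov.
V_ov = 3.16 − 1.2 = 1.96 V.

V_DS,sat = 1.96 V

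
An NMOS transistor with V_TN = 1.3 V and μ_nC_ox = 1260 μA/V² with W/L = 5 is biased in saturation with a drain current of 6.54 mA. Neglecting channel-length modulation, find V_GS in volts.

k_n = μ_nC_ox · (W/L) = 6.3 mA/V².
In saturation I_D = ½ k_n (V_GS − V_TN)², so V_GS − V_TN = √(2 I_D / k_n) = √(2 × 6.54 / 6.3) = 1.44 V.
V_GS = 1.3 + 1.44 = 2.74 V.

V_GS = 2.74 V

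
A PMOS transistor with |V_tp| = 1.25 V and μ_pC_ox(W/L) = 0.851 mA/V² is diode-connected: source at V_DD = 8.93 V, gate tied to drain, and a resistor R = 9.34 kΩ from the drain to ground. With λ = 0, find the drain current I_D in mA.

With gate tied to drain, V_SG = V_SD ≥ V_SG − |V_tp|, so the device is in saturation.
KCL at the drain: ½ k_p (V_SG − |V_tp|)² = (V_DD − V_SG)/R.
Let x = V_SG − 1.25. Then 3.97 x² + x − 7.68 = 0, giving x = 1.27 V (positive root), so V_SG = 2.52 V.
I_D = (V_DD − V_SG)/R = (8.93 − 2.52) / 9.34 = 0.686 mA.

I_D = 0.686 mA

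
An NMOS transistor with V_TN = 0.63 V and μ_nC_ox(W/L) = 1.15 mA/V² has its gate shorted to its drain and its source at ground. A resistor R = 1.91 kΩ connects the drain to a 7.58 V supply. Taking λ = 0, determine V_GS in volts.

V_GS = 2.73 V

With gate tied to drain, V_GS = V_DS ≥ V_GS − V_TN, so the device is in saturation.
KCL at the drain: ½ k_n (V_GS − V_TN)² = (V_DD − V_GS)/R.
Let x = V_GS − 0.63. Then 1.1 x² + x − 6.95 = 0, giving x = 2.1 V (positive root), so V_GS = 2.73 V.
I_D = (V_DD − V_GS)/R = (7.58 − 2.73) / 1.91 = 2.54 mA.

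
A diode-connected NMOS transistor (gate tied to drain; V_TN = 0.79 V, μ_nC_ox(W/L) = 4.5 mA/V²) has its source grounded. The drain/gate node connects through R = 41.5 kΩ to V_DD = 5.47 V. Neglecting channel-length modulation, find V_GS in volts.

With gate tied to drain, V_GS = V_DS ≥ V_GS − V_TN, so the device is in saturation.
KCL at the drain: ½ k_n (V_GS − V_TN)² = (V_DD − V_GS)/R.
Let x = V_GS − 0.79. Then 93.4 x² + x − 4.68 = 0, giving x = 0.219 V (positive root), so V_GS = 1.01 V.
I_D = (V_DD − V_GS)/R = (5.47 − 1.01) / 41.5 = 0.108 mA.

V_GS = 1.01 V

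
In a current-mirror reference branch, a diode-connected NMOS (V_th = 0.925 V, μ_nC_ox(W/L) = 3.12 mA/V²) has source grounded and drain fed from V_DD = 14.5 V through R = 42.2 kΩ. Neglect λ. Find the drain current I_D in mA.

With gate tied to drain, V_GS = V_DS ≥ V_GS − V_th, so the device is in saturation.
KCL at the drain: ½ k_n (V_GS − V_th)² = (V_DD − V_GS)/R.
Let x = V_GS − 0.925. Then 65.8 x² + x − 13.57 = 0, giving x = 0.447 V (positive root), so V_GS = 1.37 V.
I_D = (V_DD − V_GS)/R = (14.5 − 1.37) / 42.2 = 0.311 mA.

I_D = 0.311 mA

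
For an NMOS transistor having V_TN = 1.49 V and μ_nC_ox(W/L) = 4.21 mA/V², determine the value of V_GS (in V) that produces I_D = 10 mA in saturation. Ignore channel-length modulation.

V_GS = 3.67 V

In saturation I_D = ½ k_n (V_GS − V_TN)², so V_GS − V_TN = √(2 I_D / k_n) = √(2 × 10 / 4.21) = 2.18 V.
V_GS = 1.49 + 2.18 = 3.67 V.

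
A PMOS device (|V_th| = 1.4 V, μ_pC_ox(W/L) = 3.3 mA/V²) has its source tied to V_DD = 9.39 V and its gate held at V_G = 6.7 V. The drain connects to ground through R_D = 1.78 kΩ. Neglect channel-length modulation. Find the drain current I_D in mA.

V_SG = V_DD − V_G = 9.39 − 6.7 = 2.69 V, so V_ov = 2.69 − 1.4 = 1.29 V.
Assume saturation: I_D = ½ k_p V_ov² = 0.5 × 3.3 × 1.29² = 2.75 mA, giving V_SD = V_DD − I_D R_D = 9.39 − 2.75 × 1.78 = 4.5 V.
V_SD = 4.5 V ≥ V_ov = 1.29 V, confirming saturation.

I_D = 2.75 mA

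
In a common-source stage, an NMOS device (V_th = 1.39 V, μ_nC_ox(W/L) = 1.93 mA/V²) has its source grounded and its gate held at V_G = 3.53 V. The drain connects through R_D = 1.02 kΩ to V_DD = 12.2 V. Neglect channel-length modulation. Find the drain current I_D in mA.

I_D = 4.42 mA

V_GS = V_G = 3.53 V, so V_ov = 3.53 − 1.39 = 2.14 V.
Assume saturation: I_D = ½ k_n V_ov² = 0.5 × 1.93 × 2.14² = 4.42 mA, giving V_DS = V_DD − I_D R_D = 12.2 − 4.42 × 1.02 = 7.69 V.
V_DS = 7.69 V ≥ V_ov = 2.14 V, confirming saturation.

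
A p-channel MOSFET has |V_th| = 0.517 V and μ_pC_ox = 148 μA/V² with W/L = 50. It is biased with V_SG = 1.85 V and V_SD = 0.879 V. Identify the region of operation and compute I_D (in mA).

Triode; I_D = 5.81 mA

k_p = μ_pC_ox · (W/L) = 7.4 mA/V².
V_ov = V_SG − |V_th| = 1.85 − 0.517 = 1.33 V.
Since V_SD = 0.879 V < V_ov = 1.33 V, the device is in the triode region.
I_D = k_p [V_ov · V_SD − ½ V_SD²] = 7.4 × [1.33 × 0.879 − 0.5 × 0.879²] = 5.81 mA.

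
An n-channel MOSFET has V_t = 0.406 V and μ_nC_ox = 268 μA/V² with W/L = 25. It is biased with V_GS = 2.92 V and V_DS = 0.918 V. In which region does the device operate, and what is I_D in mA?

Triode; I_D = 12.6 mA

k_n = μ_nC_ox · (W/L) = 6.7 mA/V².
V_ov = V_GS − V_t = 2.92 − 0.406 = 2.51 V.
Since V_DS = 0.918 V < V_ov = 2.51 V, the device is in the triode region.
I_D = k_n [V_ov · V_DS − ½ V_DS²] = 6.7 × [2.51 × 0.918 − 0.5 × 0.918²] = 12.6 mA.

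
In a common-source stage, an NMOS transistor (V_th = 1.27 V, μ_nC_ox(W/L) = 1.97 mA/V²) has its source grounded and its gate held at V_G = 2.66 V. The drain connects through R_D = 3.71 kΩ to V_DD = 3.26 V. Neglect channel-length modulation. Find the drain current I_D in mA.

V_GS = V_G = 2.66 V, so V_ov = 2.66 − 1.27 = 1.39 V.
Assume saturation: I_D = ½ k_n V_ov² = 0.5 × 1.97 × 1.39² = 1.9 mA, giving V_DS = V_DD − I_D R_D = 3.26 − 1.9 × 3.71 = -3.8 V.
But -3.8 V < V_ov = 1.39 V, so the device is actually in triode.
In triode I_D = k_n[V_ov V_DS − ½ V_DS²] and I_D = (V_DD − V_DS)/R_D. Equating: 3.65 V_DS² − 11.16 V_DS + 3.26 = 0, giving V_DS = 0.327 V (the root below V_ov).
I_D = (3.26 − 0.327) / 3.71 = 0.791 mA.

I_D = 0.791 mA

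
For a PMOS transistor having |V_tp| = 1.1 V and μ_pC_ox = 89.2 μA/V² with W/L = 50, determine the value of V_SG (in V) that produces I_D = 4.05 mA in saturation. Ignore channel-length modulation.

V_SG = 2.45 V

k_p = μ_pC_ox · (W/L) = 4.46 mA/V².
In saturation I_D = ½ k_p (V_SG − |V_tp|)², so V_SG − |V_tp| = √(2 I_D / k_p) = √(2 × 4.05 / 4.46) = 1.35 V.
V_SG = 1.1 + 1.35 = 2.45 V.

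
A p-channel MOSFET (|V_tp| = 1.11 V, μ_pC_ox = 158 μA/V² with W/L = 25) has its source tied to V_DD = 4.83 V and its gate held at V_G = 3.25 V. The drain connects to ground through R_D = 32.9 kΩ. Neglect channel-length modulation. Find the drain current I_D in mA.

I_D = 0.144 mA

V_SG = V_DD − V_G = 4.83 − 3.25 = 1.58 V, so V_ov = 1.58 − 1.11 = 0.47 V.
k_p = μ_pC_ox · (W/L) = 3.95 mA/V².
Assume saturation: I_D = ½ k_p V_ov² = 0.5 × 3.95 × 0.47² = 0.436 mA, giving V_SD = V_DD − I_D R_D = 4.83 − 0.436 × 32.9 = -9.52 V.
But -9.52 V < V_ov = 0.47 V, so the device is actually in triode.
In triode I_D = k_p[V_ov V_SD − ½ V_SD²] and I_D = (V_DD − V_SD)/R_D. Equating: 65 V_SD² − 62.08 V_SD + 4.83 = 0, giving V_SD = 0.0854 V (the root below V_ov).
I_D = (4.83 − 0.0854) / 32.9 = 0.144 mA.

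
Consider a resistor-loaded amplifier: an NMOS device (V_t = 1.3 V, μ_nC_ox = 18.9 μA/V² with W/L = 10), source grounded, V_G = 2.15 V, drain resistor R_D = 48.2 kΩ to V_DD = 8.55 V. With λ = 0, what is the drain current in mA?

I_D = 0.0683 mA

V_GS = V_G = 2.15 V, so V_ov = 2.15 − 1.3 = 0.85 V.
k_n = μ_nC_ox · (W/L) = 0.189 mA/V².
Assume saturation: I_D = ½ k_n V_ov² = 0.5 × 0.189 × 0.85² = 0.0683 mA, giving V_DS = V_DD − I_D R_D = 8.55 − 0.0683 × 48.2 = 5.26 V.
V_DS = 5.26 V ≥ V_ov = 0.85 V, confirming saturation.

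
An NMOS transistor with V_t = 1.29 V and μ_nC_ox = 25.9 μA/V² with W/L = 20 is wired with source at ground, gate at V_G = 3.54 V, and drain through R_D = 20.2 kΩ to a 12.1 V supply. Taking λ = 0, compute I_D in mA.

V_GS = V_G = 3.54 V, so V_ov = 3.54 − 1.29 = 2.25 V.
k_n = μ_nC_ox · (W/L) = 0.518 mA/V².
Assume saturation: I_D = ½ k_n V_ov² = 0.5 × 0.518 × 2.25² = 1.31 mA, giving V_DS = V_DD − I_D R_D = 12.1 − 1.31 × 20.2 = -14.4 V.
But -14.4 V < V_ov = 2.25 V, so the device is actually in triode.
In triode I_D = k_n[V_ov V_DS − ½ V_DS²] and I_D = (V_DD − V_DS)/R_D. Equating: 5.23 V_DS² − 24.54 V_DS + 12.1 = 0, giving V_DS = 0.56 V (the root below V_ov).
I_D = (12.1 − 0.56) / 20.2 = 0.571 mA.

I_D = 0.571 mA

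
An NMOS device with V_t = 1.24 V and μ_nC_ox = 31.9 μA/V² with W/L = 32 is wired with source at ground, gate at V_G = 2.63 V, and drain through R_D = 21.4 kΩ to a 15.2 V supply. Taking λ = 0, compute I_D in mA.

V_GS = V_G = 2.63 V, so V_ov = 2.63 − 1.24 = 1.39 V.
k_n = μ_nC_ox · (W/L) = 1.021 mA/V².
Assume saturation: I_D = ½ k_n V_ov² = 0.5 × 1.021 × 1.39² = 0.986 mA, giving V_DS = V_DD − I_D R_D = 15.2 − 0.986 × 21.4 = -5.9 V.
But -5.9 V < V_ov = 1.39 V, so the device is actually in triode.
In triode I_D = k_n[V_ov V_DS − ½ V_DS²] and I_D = (V_DD − V_DS)/R_D. Equating: 10.9 V_DS² − 31.36 V_DS + 15.2 = 0, giving V_DS = 0.617 V (the root below V_ov).
I_D = (15.2 − 0.617) / 21.4 = 0.681 mA.

I_D = 0.681 mA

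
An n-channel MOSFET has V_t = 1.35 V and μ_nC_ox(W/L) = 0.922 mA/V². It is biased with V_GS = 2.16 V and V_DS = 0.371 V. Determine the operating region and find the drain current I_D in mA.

V_ov = V_GS − V_t = 2.16 − 1.35 = 0.81 V.
Since V_DS = 0.371 V < V_ov = 0.81 V, the device is in the triode region.
I_D = k_n [V_ov · V_DS − ½ V_DS²] = 0.922 × [0.81 × 0.371 − 0.5 × 0.371²] = 0.214 mA.

Triode; I_D = 0.214 mA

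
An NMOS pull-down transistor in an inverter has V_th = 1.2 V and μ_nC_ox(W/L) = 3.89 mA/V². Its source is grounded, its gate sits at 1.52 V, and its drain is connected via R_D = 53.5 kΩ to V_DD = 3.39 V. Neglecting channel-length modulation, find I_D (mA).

V_GS = V_G = 1.52 V, so V_ov = 1.52 − 1.2 = 0.32 V.
Assume saturation: I_D = ½ k_n V_ov² = 0.5 × 3.89 × 0.32² = 0.199 mA, giving V_DS = V_DD − I_D R_D = 3.39 − 0.199 × 53.5 = -7.27 V.
But -7.27 V < V_ov = 0.32 V, so the device is actually in triode.
In triode I_D = k_n[V_ov V_DS − ½ V_DS²] and I_D = (V_DD − V_DS)/R_D. Equating: 104 V_DS² − 67.6 V_DS + 3.39 = 0, giving V_DS = 0.0548 V (the root below V_ov).
I_D = (3.39 − 0.0548) / 53.5 = 0.0623 mA.

I_D = 0.0623 mA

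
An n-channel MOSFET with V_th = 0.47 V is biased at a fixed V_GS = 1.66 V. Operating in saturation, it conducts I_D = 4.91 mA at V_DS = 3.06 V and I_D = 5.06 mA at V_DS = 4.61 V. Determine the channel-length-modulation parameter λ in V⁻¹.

With V_GS fixed, I_D ∝ (1 + λ V_DS) in saturation, so I_D2/I_D1 = (1 + λ V_DS2)/(1 + λ V_DS1).
5.06/4.91 = 1.031 = (1 + 4.61 λ)/(1 + 3.06 λ).
Solving: λ (I_D1 V_DS2 − I_D2 V_DS1) = I_D2 − I_D1, so λ = (5.06 − 4.91) / (4.91 × 4.61 − 5.06 × 3.06) = 0.15 / 7.15 = 0.021 V⁻¹.

λ = 0.0210 V⁻¹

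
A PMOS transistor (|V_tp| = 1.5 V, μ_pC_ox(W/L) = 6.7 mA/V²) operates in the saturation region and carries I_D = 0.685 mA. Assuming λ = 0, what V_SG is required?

V_SG = 1.95 V

In saturation I_D = ½ k_p (V_SG − |V_tp|)², so V_SG − |V_tp| = √(2 I_D / k_p) = √(2 × 0.685 / 6.7) = 0.452 V.
V_SG = 1.5 + 0.452 = 1.95 V.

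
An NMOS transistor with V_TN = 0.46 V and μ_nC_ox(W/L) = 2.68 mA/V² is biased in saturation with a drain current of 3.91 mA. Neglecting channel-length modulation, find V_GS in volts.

V_GS = 2.17 V

In saturation I_D = ½ k_n (V_GS − V_TN)², so V_GS − V_TN = √(2 I_D / k_n) = √(2 × 3.91 / 2.68) = 1.71 V.
V_GS = 0.46 + 1.71 = 2.17 V.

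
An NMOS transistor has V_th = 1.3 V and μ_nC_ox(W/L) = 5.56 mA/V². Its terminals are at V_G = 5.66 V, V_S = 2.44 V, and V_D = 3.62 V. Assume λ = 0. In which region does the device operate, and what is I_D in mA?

V_GS = V_G − V_S = 5.66 − 2.44 = 3.22 V; V_DS = V_D − V_S = 3.62 − 2.44 = 1.18 V.
V_ov = V_GS − V_th = 3.22 − 1.3 = 1.92 V.
Since V_DS = 1.18 V < V_ov = 1.92 V, the device is in the triode region.
I_D = k_n [V_ov · V_DS − ½ V_DS²] = 5.56 × [1.92 × 1.18 − 0.5 × 1.18²] = 8.73 mA.

Triode; I_D = 8.73 mA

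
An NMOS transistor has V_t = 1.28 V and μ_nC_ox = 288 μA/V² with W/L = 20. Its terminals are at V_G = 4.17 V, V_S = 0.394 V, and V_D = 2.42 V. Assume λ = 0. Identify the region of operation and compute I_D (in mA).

V_GS = V_G − V_S = 4.17 − 0.394 = 3.78 V; V_DS = V_D − V_S = 2.42 − 0.394 = 2.03 V.
k_n = μ_nC_ox · (W/L) = 5.76 mA/V².
V_ov = V_GS − V_t = 3.78 − 1.28 = 2.5 V.
Since V_DS = 2.03 V < V_ov = 2.5 V, the device is in the triode region.
I_D = k_n [V_ov · V_DS − ½ V_DS²] = 5.76 × [2.5 × 2.03 − 0.5 × 2.03²] = 17.3 mA.

Triode; I_D = 17.3 mA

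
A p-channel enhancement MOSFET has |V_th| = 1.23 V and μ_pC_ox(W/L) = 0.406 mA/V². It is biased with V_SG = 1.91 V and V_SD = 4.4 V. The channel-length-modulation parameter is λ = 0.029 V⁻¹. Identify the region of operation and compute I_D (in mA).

Saturation; I_D = 0.106 mA

V_ov = V_SG − |V_th| = 1.91 − 1.23 = 0.68 V.
Since V_SD = 4.4 V ≥ V_ov = 0.68 V, the device is in saturation.
I_D = ½ k_p V_ov² (1 + λ V_SD) = 0.5 × 0.406 × 0.68² × (1 + 0.029 × 4.4) = 0.106 mA.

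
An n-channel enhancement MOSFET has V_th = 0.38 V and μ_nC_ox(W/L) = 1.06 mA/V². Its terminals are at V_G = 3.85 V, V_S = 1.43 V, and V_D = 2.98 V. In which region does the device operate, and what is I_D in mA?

Triode; I_D = 2.08 mA

V_GS = V_G − V_S = 3.85 − 1.43 = 2.42 V; V_DS = V_D − V_S = 2.98 − 1.43 = 1.55 V.
V_ov = V_GS − V_th = 2.42 − 0.38 = 2.04 V.
Since V_DS = 1.55 V < V_ov = 2.04 V, the device is in the triode region.
I_D = k_n [V_ov · V_DS − ½ V_DS²] = 1.06 × [2.04 × 1.55 − 0.5 × 1.55²] = 2.08 mA.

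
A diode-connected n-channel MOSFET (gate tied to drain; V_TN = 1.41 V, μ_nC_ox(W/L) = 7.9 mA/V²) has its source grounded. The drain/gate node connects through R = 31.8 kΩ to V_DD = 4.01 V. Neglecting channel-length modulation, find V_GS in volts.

V_GS = 1.55 V

With gate tied to drain, V_GS = V_DS ≥ V_GS − V_TN, so the device is in saturation.
KCL at the drain: ½ k_n (V_GS − V_TN)² = (V_DD − V_GS)/R.
Let x = V_GS − 1.41. Then 126 x² + x − 2.6 = 0, giving x = 0.14 V (positive root), so V_GS = 1.55 V.
I_D = (V_DD − V_GS)/R = (4.01 − 1.55) / 31.8 = 0.0774 mA.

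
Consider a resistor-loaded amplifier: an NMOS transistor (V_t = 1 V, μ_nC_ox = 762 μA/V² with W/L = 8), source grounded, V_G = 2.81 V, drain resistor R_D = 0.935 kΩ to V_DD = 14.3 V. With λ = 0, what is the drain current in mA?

I_D = 9.99 mA

V_GS = V_G = 2.81 V, so V_ov = 2.81 − 1 = 1.81 V.
k_n = μ_nC_ox · (W/L) = 6.096 mA/V².
Assume saturation: I_D = ½ k_n V_ov² = 0.5 × 6.096 × 1.81² = 9.99 mA, giving V_DS = V_DD − I_D R_D = 14.3 − 9.99 × 0.935 = 4.96 V.
V_DS = 4.96 V ≥ V_ov = 1.81 V, confirming saturation.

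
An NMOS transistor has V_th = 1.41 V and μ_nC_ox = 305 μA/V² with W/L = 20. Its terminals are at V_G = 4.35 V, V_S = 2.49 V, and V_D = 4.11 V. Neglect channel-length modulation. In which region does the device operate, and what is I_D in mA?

V_GS = V_G − V_S = 4.35 − 2.49 = 1.86 V; V_DS = V_D − V_S = 4.11 − 2.49 = 1.62 V.
k_n = μ_nC_ox · (W/L) = 6.1 mA/V².
V_ov = V_GS − V_th = 1.86 − 1.41 = 0.45 V.
Since V_DS = 1.62 V ≥ V_ov = 0.45 V, the device is in saturation.
I_D = ½ k_n V_ov² = 0.5 × 6.1 × 0.45² = 0.618 mA.

Saturation; I_D = 0.618 mA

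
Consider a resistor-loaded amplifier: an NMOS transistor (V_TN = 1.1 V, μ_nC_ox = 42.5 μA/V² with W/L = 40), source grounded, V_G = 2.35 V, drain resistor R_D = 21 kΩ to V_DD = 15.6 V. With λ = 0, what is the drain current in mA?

V_GS = V_G = 2.35 V, so V_ov = 2.35 − 1.1 = 1.25 V.
k_n = μ_nC_ox · (W/L) = 1.7 mA/V².
Assume saturation: I_D = ½ k_n V_ov² = 0.5 × 1.7 × 1.25² = 1.33 mA, giving V_DS = V_DD − I_D R_D = 15.6 − 1.33 × 21 = -12.3 V.
But -12.3 V < V_ov = 1.25 V, so the device is actually in triode.
In triode I_D = k_n[V_ov V_DS − ½ V_DS²] and I_D = (V_DD − V_DS)/R_D. Equating: 17.8 V_DS² − 45.62 V_DS + 15.6 = 0, giving V_DS = 0.407 V (the root below V_ov).
I_D = (15.6 − 0.407) / 21 = 0.723 mA.

I_D = 0.723 mA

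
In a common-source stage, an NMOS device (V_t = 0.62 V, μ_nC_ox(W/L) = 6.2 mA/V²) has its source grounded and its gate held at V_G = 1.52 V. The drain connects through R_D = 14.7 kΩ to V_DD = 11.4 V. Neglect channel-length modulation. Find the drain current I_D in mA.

V_GS = V_G = 1.52 V, so V_ov = 1.52 − 0.62 = 0.9 V.
Assume saturation: I_D = ½ k_n V_ov² = 0.5 × 6.2 × 0.9² = 2.51 mA, giving V_DS = V_DD − I_D R_D = 11.4 − 2.51 × 14.7 = -25.5 V.
But -25.5 V < V_ov = 0.9 V, so the device is actually in triode.
In triode I_D = k_n[V_ov V_DS − ½ V_DS²] and I_D = (V_DD − V_DS)/R_D. Equating: 45.6 V_DS² − 83.03 V_DS + 11.4 = 0, giving V_DS = 0.15 V (the root below V_ov).
I_D = (11.4 − 0.15) / 14.7 = 0.765 mA.

I_D = 0.765 mA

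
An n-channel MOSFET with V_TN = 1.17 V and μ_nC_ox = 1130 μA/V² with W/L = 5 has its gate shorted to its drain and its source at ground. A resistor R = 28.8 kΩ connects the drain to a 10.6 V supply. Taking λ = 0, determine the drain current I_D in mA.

I_D = 0.316 mA

With gate tied to drain, V_GS = V_DS ≥ V_GS − V_TN, so the device is in saturation.
k_n = μ_nC_ox · (W/L) = 5.65 mA/V².
KCL at the drain: ½ k_n (V_GS − V_TN)² = (V_DD − V_GS)/R.
Let x = V_GS − 1.17. Then 81.4 x² + x − 9.43 = 0, giving x = 0.334 V (positive root), so V_GS = 1.5 V.
I_D = (V_DD − V_GS)/R = (10.6 − 1.5) / 28.8 = 0.316 mA.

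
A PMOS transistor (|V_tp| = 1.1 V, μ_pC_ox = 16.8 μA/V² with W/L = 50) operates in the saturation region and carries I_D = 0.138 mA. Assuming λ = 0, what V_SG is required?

k_p = μ_pC_ox · (W/L) = 0.84 mA/V².
In saturation I_D = ½ k_p (V_SG − |V_tp|)², so V_SG − |V_tp| = √(2 I_D / k_p) = √(2 × 0.138 / 0.84) = 0.573 V.
V_SG = 1.1 + 0.573 = 1.67 V.

V_SG = 1.67 V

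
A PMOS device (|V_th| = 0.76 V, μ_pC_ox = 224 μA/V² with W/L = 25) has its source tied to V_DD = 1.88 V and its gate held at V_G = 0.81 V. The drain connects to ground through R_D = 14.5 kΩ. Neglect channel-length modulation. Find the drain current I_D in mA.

I_D = 0.124 mA

V_SG = V_DD − V_G = 1.88 − 0.81 = 1.07 V, so V_ov = 1.07 − 0.76 = 0.31 V.
k_p = μ_pC_ox · (W/L) = 5.6 mA/V².
Assume saturation: I_D = ½ k_p V_ov² = 0.5 × 5.6 × 0.31² = 0.269 mA, giving V_SD = V_DD − I_D R_D = 1.88 − 0.269 × 14.5 = -2.02 V.
But -2.02 V < V_ov = 0.31 V, so the device is actually in triode.
In triode I_D = k_p[V_ov V_SD − ½ V_SD²] and I_D = (V_DD − V_SD)/R_D. Equating: 40.6 V_SD² − 26.17 V_SD + 1.88 = 0, giving V_SD = 0.0824 V (the root below V_ov).
I_D = (1.88 − 0.0824) / 14.5 = 0.124 mA.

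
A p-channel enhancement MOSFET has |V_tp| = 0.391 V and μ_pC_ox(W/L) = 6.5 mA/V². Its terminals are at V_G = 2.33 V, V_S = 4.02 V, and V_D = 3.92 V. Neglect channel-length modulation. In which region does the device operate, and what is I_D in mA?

Triode; I_D = 0.812 mA

V_SG = V_S − V_G = 4.02 − 2.33 = 1.69 V; V_SD = V_S − V_D = 4.02 − 3.92 = 0.1 V.
V_ov = V_SG − |V_tp| = 1.69 − 0.391 = 1.3 V.
Since V_SD = 0.1 V < V_ov = 1.3 V, the device is in the triode region.
I_D = k_p [V_ov · V_SD − ½ V_SD²] = 6.5 × [1.3 × 0.1 − 0.5 × 0.1²] = 0.812 mA.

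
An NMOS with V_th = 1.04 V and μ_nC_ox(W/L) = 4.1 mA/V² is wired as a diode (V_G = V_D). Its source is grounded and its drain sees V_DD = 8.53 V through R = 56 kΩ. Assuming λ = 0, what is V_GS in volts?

V_GS = 1.29 V

With gate tied to drain, V_GS = V_DS ≥ V_GS − V_th, so the device is in saturation.
KCL at the drain: ½ k_n (V_GS − V_th)² = (V_DD − V_GS)/R.
Let x = V_GS − 1.04. Then 115 x² + x − 7.49 = 0, giving x = 0.251 V (positive root), so V_GS = 1.29 V.
I_D = (V_DD − V_GS)/R = (8.53 − 1.29) / 56 = 0.129 mA.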